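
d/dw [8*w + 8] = 8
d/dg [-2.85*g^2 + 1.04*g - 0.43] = 1.04 - 5.7*g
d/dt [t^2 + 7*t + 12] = 2*t + 7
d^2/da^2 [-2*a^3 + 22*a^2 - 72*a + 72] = 44 - 12*a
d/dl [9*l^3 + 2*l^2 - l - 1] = 27*l^2 + 4*l - 1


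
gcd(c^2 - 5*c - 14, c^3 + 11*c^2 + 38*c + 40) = c + 2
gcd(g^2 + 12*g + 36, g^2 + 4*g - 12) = g + 6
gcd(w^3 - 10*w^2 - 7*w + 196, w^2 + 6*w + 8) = w + 4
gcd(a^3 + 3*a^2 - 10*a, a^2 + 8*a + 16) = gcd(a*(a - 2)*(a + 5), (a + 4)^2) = 1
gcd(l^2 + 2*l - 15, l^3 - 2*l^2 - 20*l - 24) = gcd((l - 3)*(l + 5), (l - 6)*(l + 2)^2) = 1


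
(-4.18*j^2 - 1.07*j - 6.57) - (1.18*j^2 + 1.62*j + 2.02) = -5.36*j^2 - 2.69*j - 8.59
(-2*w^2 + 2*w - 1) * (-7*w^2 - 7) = 14*w^4 - 14*w^3 + 21*w^2 - 14*w + 7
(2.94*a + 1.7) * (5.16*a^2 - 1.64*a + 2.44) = 15.1704*a^3 + 3.9504*a^2 + 4.3856*a + 4.148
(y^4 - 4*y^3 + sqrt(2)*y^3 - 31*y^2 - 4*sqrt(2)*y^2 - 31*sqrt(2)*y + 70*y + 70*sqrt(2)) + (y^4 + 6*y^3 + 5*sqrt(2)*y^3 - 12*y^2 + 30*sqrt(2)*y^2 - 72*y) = 2*y^4 + 2*y^3 + 6*sqrt(2)*y^3 - 43*y^2 + 26*sqrt(2)*y^2 - 31*sqrt(2)*y - 2*y + 70*sqrt(2)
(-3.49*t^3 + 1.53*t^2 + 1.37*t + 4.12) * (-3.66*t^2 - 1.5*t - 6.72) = 12.7734*t^5 - 0.3648*t^4 + 16.1436*t^3 - 27.4158*t^2 - 15.3864*t - 27.6864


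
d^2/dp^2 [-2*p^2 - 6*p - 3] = -4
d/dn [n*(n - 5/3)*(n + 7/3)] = 3*n^2 + 4*n/3 - 35/9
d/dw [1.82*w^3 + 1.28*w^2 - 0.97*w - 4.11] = 5.46*w^2 + 2.56*w - 0.97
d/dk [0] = 0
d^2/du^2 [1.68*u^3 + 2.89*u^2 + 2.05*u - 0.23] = 10.08*u + 5.78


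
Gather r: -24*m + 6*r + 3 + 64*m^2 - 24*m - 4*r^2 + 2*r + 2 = 64*m^2 - 48*m - 4*r^2 + 8*r + 5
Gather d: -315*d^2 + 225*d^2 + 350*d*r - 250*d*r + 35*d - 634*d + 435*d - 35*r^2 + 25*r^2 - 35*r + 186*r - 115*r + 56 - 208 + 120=-90*d^2 + d*(100*r - 164) - 10*r^2 + 36*r - 32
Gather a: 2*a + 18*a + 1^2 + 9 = 20*a + 10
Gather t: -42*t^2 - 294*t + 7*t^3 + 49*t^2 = 7*t^3 + 7*t^2 - 294*t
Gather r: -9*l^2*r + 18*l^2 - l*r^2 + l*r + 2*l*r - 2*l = 18*l^2 - l*r^2 - 2*l + r*(-9*l^2 + 3*l)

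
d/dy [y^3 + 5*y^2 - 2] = y*(3*y + 10)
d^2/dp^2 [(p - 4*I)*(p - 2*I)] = 2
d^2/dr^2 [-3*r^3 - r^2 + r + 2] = -18*r - 2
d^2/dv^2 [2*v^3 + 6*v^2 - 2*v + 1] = 12*v + 12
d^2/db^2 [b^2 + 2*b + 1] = 2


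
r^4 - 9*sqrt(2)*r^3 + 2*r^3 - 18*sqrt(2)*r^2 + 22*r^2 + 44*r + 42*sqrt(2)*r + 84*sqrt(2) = (r + 2)*(r - 7*sqrt(2))*(r - 3*sqrt(2))*(r + sqrt(2))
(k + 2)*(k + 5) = k^2 + 7*k + 10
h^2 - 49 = (h - 7)*(h + 7)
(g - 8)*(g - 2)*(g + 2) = g^3 - 8*g^2 - 4*g + 32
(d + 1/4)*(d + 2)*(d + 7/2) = d^3 + 23*d^2/4 + 67*d/8 + 7/4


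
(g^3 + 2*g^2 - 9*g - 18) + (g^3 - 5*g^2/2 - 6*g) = 2*g^3 - g^2/2 - 15*g - 18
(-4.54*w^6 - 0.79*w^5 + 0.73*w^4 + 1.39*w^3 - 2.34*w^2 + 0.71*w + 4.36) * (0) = 0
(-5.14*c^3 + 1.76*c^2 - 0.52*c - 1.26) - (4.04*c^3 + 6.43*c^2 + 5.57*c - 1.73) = -9.18*c^3 - 4.67*c^2 - 6.09*c + 0.47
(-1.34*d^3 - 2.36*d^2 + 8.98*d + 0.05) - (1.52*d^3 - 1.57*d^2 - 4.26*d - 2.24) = -2.86*d^3 - 0.79*d^2 + 13.24*d + 2.29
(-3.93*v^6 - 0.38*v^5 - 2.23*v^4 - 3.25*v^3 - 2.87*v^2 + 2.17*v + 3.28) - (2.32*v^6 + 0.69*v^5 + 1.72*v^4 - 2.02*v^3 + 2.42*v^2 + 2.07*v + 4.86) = -6.25*v^6 - 1.07*v^5 - 3.95*v^4 - 1.23*v^3 - 5.29*v^2 + 0.1*v - 1.58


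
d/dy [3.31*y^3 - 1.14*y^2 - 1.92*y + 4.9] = 9.93*y^2 - 2.28*y - 1.92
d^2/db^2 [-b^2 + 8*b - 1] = -2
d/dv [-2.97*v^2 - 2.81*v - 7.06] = -5.94*v - 2.81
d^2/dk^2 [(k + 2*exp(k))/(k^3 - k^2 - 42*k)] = 2*(-k^2*(-k^2 + k + 42)^2*exp(k) + k*(-(k + 2*exp(k))*(3*k - 1) + (2*exp(k) + 1)*(-3*k^2 + 2*k + 42))*(-k^2 + k + 42) - (k + 2*exp(k))*(-3*k^2 + 2*k + 42)^2)/(k^3*(-k^2 + k + 42)^3)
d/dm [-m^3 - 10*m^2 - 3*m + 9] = -3*m^2 - 20*m - 3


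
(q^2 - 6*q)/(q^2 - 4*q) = (q - 6)/(q - 4)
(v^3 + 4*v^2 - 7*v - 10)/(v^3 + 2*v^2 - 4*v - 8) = (v^2 + 6*v + 5)/(v^2 + 4*v + 4)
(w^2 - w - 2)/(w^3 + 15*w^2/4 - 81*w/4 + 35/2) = 4*(w + 1)/(4*w^2 + 23*w - 35)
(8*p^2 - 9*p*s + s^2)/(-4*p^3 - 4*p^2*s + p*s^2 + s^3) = (-8*p^2 + 9*p*s - s^2)/(4*p^3 + 4*p^2*s - p*s^2 - s^3)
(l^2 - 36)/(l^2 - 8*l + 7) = (l^2 - 36)/(l^2 - 8*l + 7)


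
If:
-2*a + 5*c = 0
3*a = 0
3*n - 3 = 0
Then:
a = 0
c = 0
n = 1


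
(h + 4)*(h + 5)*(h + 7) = h^3 + 16*h^2 + 83*h + 140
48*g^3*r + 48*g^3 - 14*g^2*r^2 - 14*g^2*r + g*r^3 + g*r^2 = (-8*g + r)*(-6*g + r)*(g*r + g)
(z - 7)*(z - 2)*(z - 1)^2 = z^4 - 11*z^3 + 33*z^2 - 37*z + 14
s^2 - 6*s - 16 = (s - 8)*(s + 2)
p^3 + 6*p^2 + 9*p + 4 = (p + 1)^2*(p + 4)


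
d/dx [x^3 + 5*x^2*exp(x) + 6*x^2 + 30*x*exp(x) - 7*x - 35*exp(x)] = 5*x^2*exp(x) + 3*x^2 + 40*x*exp(x) + 12*x - 5*exp(x) - 7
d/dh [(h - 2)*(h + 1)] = 2*h - 1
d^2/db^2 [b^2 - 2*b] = 2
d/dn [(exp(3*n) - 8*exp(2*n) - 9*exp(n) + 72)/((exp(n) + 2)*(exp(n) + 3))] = (exp(2*n) + 4*exp(n) - 46)*exp(n)/(exp(2*n) + 4*exp(n) + 4)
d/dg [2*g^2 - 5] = 4*g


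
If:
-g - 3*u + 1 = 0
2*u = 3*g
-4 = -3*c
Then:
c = 4/3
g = 2/11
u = 3/11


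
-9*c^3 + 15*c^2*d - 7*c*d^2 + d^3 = (-3*c + d)^2*(-c + d)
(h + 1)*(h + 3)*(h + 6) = h^3 + 10*h^2 + 27*h + 18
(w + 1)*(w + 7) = w^2 + 8*w + 7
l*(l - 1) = l^2 - l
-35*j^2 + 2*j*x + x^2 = (-5*j + x)*(7*j + x)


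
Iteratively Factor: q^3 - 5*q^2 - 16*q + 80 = (q - 4)*(q^2 - q - 20) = (q - 5)*(q - 4)*(q + 4)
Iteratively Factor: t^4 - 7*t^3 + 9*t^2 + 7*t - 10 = (t - 5)*(t^3 - 2*t^2 - t + 2) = (t - 5)*(t - 2)*(t^2 - 1) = (t - 5)*(t - 2)*(t - 1)*(t + 1)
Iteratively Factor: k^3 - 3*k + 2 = (k - 1)*(k^2 + k - 2) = (k - 1)*(k + 2)*(k - 1)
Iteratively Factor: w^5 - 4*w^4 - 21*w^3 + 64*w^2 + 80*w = (w - 5)*(w^4 + w^3 - 16*w^2 - 16*w) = (w - 5)*(w + 1)*(w^3 - 16*w) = (w - 5)*(w + 1)*(w + 4)*(w^2 - 4*w) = w*(w - 5)*(w + 1)*(w + 4)*(w - 4)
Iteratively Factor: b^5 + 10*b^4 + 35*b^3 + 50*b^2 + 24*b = (b + 1)*(b^4 + 9*b^3 + 26*b^2 + 24*b) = (b + 1)*(b + 3)*(b^3 + 6*b^2 + 8*b) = (b + 1)*(b + 3)*(b + 4)*(b^2 + 2*b) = (b + 1)*(b + 2)*(b + 3)*(b + 4)*(b)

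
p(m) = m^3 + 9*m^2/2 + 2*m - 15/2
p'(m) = 3*m^2 + 9*m + 2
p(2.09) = 25.47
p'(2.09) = 33.91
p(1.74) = 14.87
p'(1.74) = 26.74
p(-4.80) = -24.01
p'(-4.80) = 27.92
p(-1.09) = -5.63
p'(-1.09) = -4.25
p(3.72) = 113.69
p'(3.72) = 77.00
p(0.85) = -1.93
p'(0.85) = 11.82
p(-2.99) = 0.02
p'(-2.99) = 1.91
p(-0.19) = -7.72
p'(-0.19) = 0.40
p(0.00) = -7.50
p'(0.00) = 2.00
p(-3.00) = 0.00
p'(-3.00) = 2.00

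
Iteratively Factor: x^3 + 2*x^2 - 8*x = (x)*(x^2 + 2*x - 8) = x*(x - 2)*(x + 4)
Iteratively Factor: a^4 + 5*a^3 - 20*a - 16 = (a - 2)*(a^3 + 7*a^2 + 14*a + 8) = (a - 2)*(a + 2)*(a^2 + 5*a + 4) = (a - 2)*(a + 2)*(a + 4)*(a + 1)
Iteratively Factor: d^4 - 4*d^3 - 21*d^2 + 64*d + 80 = (d + 4)*(d^3 - 8*d^2 + 11*d + 20) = (d - 5)*(d + 4)*(d^2 - 3*d - 4) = (d - 5)*(d - 4)*(d + 4)*(d + 1)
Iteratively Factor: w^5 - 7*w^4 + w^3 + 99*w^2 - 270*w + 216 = (w - 3)*(w^4 - 4*w^3 - 11*w^2 + 66*w - 72) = (w - 3)^2*(w^3 - w^2 - 14*w + 24) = (w - 3)^3*(w^2 + 2*w - 8) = (w - 3)^3*(w - 2)*(w + 4)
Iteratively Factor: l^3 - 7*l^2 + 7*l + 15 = (l + 1)*(l^2 - 8*l + 15) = (l - 3)*(l + 1)*(l - 5)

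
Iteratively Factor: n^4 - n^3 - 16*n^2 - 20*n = (n + 2)*(n^3 - 3*n^2 - 10*n) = (n + 2)^2*(n^2 - 5*n) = n*(n + 2)^2*(n - 5)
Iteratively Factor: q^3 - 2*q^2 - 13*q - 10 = (q - 5)*(q^2 + 3*q + 2) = (q - 5)*(q + 2)*(q + 1)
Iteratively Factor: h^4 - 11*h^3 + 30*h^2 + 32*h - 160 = (h - 4)*(h^3 - 7*h^2 + 2*h + 40) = (h - 5)*(h - 4)*(h^2 - 2*h - 8) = (h - 5)*(h - 4)^2*(h + 2)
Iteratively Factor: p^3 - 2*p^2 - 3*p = (p + 1)*(p^2 - 3*p) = p*(p + 1)*(p - 3)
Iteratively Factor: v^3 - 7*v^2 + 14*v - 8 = (v - 1)*(v^2 - 6*v + 8) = (v - 4)*(v - 1)*(v - 2)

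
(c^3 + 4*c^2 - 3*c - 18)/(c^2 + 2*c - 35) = (c^3 + 4*c^2 - 3*c - 18)/(c^2 + 2*c - 35)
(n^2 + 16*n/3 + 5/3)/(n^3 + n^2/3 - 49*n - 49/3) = (n + 5)/(n^2 - 49)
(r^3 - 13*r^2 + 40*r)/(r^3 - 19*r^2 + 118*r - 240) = r/(r - 6)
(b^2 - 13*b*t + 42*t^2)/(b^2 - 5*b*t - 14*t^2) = (b - 6*t)/(b + 2*t)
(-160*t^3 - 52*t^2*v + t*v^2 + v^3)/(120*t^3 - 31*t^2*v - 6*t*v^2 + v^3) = (-4*t - v)/(3*t - v)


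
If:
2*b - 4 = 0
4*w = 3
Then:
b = 2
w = 3/4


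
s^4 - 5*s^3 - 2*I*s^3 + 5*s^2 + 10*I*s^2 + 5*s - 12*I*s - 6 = (s - 3)*(s - 2)*(s - I)^2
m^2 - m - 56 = (m - 8)*(m + 7)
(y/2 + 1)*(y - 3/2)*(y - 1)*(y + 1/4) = y^4/2 - y^3/8 - 29*y^2/16 + 17*y/16 + 3/8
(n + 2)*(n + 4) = n^2 + 6*n + 8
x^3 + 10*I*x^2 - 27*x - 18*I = (x + I)*(x + 3*I)*(x + 6*I)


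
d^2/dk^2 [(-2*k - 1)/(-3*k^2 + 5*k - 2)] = 2*((7 - 18*k)*(3*k^2 - 5*k + 2) + (2*k + 1)*(6*k - 5)^2)/(3*k^2 - 5*k + 2)^3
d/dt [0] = 0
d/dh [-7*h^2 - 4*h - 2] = -14*h - 4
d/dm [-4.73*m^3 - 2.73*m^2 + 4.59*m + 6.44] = -14.19*m^2 - 5.46*m + 4.59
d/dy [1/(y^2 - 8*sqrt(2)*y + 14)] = 2*(-y + 4*sqrt(2))/(y^2 - 8*sqrt(2)*y + 14)^2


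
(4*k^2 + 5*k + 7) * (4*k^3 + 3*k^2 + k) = 16*k^5 + 32*k^4 + 47*k^3 + 26*k^2 + 7*k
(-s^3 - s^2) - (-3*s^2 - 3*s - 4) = -s^3 + 2*s^2 + 3*s + 4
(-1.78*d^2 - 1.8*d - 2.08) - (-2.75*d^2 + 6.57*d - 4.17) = 0.97*d^2 - 8.37*d + 2.09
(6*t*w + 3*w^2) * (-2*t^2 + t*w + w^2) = -12*t^3*w + 9*t*w^3 + 3*w^4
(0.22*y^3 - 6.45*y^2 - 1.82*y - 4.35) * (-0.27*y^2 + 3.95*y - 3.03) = -0.0594*y^5 + 2.6105*y^4 - 25.6527*y^3 + 13.529*y^2 - 11.6679*y + 13.1805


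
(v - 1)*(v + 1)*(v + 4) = v^3 + 4*v^2 - v - 4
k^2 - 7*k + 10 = (k - 5)*(k - 2)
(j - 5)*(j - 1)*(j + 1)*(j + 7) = j^4 + 2*j^3 - 36*j^2 - 2*j + 35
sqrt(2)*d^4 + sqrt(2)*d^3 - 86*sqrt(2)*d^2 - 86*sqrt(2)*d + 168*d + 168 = (d - 6*sqrt(2))*(d - sqrt(2))*(d + 7*sqrt(2))*(sqrt(2)*d + sqrt(2))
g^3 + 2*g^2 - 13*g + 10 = (g - 2)*(g - 1)*(g + 5)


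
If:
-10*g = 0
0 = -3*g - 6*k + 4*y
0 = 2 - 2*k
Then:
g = 0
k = 1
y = 3/2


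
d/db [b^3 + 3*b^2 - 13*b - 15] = 3*b^2 + 6*b - 13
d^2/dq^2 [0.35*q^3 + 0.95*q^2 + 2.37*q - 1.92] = 2.1*q + 1.9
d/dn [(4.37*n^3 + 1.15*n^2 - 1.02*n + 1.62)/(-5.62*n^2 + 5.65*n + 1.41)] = (-24.5594*n^4 + 49.381*n^3 + 19.2502*n^2 + 21.4518*n - 10.5912)/(31.5844*n^4 - 63.506*n^3 + 16.0741*n^2 + 15.933*n + 1.9881)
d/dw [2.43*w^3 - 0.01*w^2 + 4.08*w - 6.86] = 7.29*w^2 - 0.02*w + 4.08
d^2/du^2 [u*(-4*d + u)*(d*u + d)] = 2*d*(-4*d + 3*u + 1)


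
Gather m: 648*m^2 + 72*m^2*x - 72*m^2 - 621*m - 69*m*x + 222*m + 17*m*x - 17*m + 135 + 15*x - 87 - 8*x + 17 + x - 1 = m^2*(72*x + 576) + m*(-52*x - 416) + 8*x + 64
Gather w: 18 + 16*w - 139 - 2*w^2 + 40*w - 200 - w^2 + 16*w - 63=-3*w^2 + 72*w - 384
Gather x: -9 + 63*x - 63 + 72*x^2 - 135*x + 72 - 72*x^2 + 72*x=0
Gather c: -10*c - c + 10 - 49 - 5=-11*c - 44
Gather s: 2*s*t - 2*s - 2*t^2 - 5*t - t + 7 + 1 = s*(2*t - 2) - 2*t^2 - 6*t + 8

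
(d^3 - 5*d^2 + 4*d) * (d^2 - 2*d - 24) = d^5 - 7*d^4 - 10*d^3 + 112*d^2 - 96*d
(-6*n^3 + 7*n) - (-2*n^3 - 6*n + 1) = -4*n^3 + 13*n - 1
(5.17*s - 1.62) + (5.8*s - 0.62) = 10.97*s - 2.24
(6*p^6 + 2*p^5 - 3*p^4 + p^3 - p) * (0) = 0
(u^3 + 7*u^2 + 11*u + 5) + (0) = u^3 + 7*u^2 + 11*u + 5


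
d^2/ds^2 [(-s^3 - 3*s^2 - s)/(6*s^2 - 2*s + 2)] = 2*(-8*s^3 + 15*s^2 + 3*s - 2)/(27*s^6 - 27*s^5 + 36*s^4 - 19*s^3 + 12*s^2 - 3*s + 1)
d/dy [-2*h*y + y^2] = -2*h + 2*y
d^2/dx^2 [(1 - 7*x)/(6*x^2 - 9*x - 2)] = 6*(3*(4*x - 3)^2*(7*x - 1) + (42*x - 23)*(-6*x^2 + 9*x + 2))/(-6*x^2 + 9*x + 2)^3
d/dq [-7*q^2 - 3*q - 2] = -14*q - 3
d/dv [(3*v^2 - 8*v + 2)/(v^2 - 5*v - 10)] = (-7*v^2 - 64*v + 90)/(v^4 - 10*v^3 + 5*v^2 + 100*v + 100)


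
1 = 1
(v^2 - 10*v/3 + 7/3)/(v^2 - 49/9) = 3*(v - 1)/(3*v + 7)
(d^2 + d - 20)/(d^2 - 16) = (d + 5)/(d + 4)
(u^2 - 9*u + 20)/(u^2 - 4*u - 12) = (-u^2 + 9*u - 20)/(-u^2 + 4*u + 12)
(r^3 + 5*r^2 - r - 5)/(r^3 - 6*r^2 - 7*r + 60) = (r^3 + 5*r^2 - r - 5)/(r^3 - 6*r^2 - 7*r + 60)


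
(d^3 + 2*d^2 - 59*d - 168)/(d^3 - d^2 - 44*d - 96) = (d + 7)/(d + 4)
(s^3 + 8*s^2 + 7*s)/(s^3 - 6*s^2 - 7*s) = (s + 7)/(s - 7)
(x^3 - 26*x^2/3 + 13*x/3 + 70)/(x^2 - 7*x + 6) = (3*x^2 - 8*x - 35)/(3*(x - 1))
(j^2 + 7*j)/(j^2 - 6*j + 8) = j*(j + 7)/(j^2 - 6*j + 8)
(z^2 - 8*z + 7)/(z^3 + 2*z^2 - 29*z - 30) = (z^2 - 8*z + 7)/(z^3 + 2*z^2 - 29*z - 30)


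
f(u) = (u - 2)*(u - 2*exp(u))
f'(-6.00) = -13.97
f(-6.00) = 48.04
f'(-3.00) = -7.60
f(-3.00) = 15.50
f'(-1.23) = -3.16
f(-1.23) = 5.86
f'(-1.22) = -3.13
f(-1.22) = 5.83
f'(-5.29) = -12.52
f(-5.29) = 38.64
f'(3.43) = -145.20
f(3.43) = -83.40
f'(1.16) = -0.70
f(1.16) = 4.38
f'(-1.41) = -3.64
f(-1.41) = 6.47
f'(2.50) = -33.55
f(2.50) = -10.93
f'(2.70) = -47.19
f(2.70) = -18.94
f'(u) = u + (1 - 2*exp(u))*(u - 2) - 2*exp(u) = -2*u*exp(u) + 2*u + 2*exp(u) - 2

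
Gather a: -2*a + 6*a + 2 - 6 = 4*a - 4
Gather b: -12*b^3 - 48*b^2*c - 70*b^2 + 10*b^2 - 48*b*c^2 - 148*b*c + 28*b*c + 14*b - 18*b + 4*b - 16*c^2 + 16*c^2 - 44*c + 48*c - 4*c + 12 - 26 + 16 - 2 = -12*b^3 + b^2*(-48*c - 60) + b*(-48*c^2 - 120*c)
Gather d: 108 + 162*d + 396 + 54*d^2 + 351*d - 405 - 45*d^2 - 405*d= 9*d^2 + 108*d + 99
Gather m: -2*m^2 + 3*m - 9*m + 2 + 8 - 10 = -2*m^2 - 6*m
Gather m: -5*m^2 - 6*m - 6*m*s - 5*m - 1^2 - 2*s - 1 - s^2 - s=-5*m^2 + m*(-6*s - 11) - s^2 - 3*s - 2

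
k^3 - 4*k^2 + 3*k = k*(k - 3)*(k - 1)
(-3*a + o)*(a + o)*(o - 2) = -3*a^2*o + 6*a^2 - 2*a*o^2 + 4*a*o + o^3 - 2*o^2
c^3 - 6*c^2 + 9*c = c*(c - 3)^2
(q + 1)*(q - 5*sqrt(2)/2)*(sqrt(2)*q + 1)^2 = 2*q^4 - 3*sqrt(2)*q^3 + 2*q^3 - 9*q^2 - 3*sqrt(2)*q^2 - 9*q - 5*sqrt(2)*q/2 - 5*sqrt(2)/2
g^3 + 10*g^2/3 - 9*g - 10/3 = (g - 2)*(g + 1/3)*(g + 5)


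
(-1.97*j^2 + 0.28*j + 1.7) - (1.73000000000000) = -1.97*j^2 + 0.28*j - 0.03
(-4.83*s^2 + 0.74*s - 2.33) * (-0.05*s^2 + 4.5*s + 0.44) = 0.2415*s^4 - 21.772*s^3 + 1.3213*s^2 - 10.1594*s - 1.0252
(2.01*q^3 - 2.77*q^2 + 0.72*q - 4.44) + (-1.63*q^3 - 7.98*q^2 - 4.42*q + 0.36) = 0.38*q^3 - 10.75*q^2 - 3.7*q - 4.08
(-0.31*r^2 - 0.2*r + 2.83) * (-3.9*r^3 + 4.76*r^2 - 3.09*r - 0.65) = 1.209*r^5 - 0.6956*r^4 - 11.0311*r^3 + 14.2903*r^2 - 8.6147*r - 1.8395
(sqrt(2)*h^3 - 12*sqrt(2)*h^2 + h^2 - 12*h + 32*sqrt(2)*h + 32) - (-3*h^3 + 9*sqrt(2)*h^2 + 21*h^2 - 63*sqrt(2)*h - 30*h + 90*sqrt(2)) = sqrt(2)*h^3 + 3*h^3 - 21*sqrt(2)*h^2 - 20*h^2 + 18*h + 95*sqrt(2)*h - 90*sqrt(2) + 32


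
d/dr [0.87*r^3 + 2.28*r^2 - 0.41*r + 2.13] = 2.61*r^2 + 4.56*r - 0.41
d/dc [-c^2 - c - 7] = -2*c - 1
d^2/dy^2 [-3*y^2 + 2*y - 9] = -6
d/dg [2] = 0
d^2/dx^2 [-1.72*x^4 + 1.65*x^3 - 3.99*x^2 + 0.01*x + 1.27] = -20.64*x^2 + 9.9*x - 7.98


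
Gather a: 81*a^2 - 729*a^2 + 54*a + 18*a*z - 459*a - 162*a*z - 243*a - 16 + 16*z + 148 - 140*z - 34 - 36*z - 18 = -648*a^2 + a*(-144*z - 648) - 160*z + 80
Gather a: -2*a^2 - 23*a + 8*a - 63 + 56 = -2*a^2 - 15*a - 7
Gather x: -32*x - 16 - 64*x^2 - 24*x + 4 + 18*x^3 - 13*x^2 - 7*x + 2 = 18*x^3 - 77*x^2 - 63*x - 10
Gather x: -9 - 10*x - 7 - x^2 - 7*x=-x^2 - 17*x - 16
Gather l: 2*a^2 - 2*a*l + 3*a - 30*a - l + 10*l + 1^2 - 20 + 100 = 2*a^2 - 27*a + l*(9 - 2*a) + 81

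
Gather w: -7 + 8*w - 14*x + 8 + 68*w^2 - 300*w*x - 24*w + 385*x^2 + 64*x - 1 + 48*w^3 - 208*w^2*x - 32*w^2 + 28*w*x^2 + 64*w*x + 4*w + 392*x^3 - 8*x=48*w^3 + w^2*(36 - 208*x) + w*(28*x^2 - 236*x - 12) + 392*x^3 + 385*x^2 + 42*x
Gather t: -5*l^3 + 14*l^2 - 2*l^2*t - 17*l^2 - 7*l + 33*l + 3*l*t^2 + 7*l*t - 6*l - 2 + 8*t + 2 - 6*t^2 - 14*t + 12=-5*l^3 - 3*l^2 + 20*l + t^2*(3*l - 6) + t*(-2*l^2 + 7*l - 6) + 12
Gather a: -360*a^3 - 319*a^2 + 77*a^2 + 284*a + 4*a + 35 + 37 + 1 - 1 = -360*a^3 - 242*a^2 + 288*a + 72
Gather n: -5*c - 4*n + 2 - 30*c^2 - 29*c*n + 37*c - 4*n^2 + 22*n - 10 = -30*c^2 + 32*c - 4*n^2 + n*(18 - 29*c) - 8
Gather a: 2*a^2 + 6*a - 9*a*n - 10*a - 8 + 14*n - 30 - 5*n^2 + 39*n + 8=2*a^2 + a*(-9*n - 4) - 5*n^2 + 53*n - 30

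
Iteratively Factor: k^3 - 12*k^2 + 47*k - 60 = (k - 5)*(k^2 - 7*k + 12) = (k - 5)*(k - 4)*(k - 3)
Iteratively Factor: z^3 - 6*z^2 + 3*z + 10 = (z + 1)*(z^2 - 7*z + 10) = (z - 2)*(z + 1)*(z - 5)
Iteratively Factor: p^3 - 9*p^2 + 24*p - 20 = (p - 2)*(p^2 - 7*p + 10) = (p - 2)^2*(p - 5)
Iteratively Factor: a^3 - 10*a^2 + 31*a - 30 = (a - 3)*(a^2 - 7*a + 10) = (a - 3)*(a - 2)*(a - 5)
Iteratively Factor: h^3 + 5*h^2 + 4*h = (h + 4)*(h^2 + h) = (h + 1)*(h + 4)*(h)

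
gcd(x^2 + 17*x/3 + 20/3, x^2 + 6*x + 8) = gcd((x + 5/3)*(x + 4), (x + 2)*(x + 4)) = x + 4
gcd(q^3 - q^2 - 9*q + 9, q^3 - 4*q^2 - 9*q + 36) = q^2 - 9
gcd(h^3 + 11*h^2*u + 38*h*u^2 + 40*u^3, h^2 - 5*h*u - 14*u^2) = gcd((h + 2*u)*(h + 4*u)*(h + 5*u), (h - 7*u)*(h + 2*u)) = h + 2*u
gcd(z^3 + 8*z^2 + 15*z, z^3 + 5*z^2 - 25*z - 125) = z + 5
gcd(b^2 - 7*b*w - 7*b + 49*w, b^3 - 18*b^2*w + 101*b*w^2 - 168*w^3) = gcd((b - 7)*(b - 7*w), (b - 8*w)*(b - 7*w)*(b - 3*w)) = -b + 7*w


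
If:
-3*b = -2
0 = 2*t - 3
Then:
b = 2/3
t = 3/2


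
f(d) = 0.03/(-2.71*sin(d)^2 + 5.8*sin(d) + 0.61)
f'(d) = 0.03*(5.42*sin(d)*cos(d) - 5.8*cos(d))/(-2.71*sin(d)^2 + 5.8*sin(d) + 0.61)^2 = (0.1626*sin(d) - 0.174)*cos(d)/(-2.71*sin(d)^2 + 5.8*sin(d) + 0.61)^2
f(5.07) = -0.00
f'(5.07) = -0.00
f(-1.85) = -0.00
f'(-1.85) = 0.00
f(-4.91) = 0.01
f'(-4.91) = -0.00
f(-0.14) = -0.12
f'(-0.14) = -3.06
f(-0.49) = -0.01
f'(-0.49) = -0.03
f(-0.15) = -0.09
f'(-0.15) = -1.95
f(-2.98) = -0.08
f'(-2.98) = 1.28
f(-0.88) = -0.01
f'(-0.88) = -0.01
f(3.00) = 0.02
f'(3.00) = 0.08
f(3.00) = 0.02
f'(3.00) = 0.08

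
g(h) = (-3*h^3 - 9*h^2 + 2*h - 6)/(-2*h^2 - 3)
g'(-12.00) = 1.52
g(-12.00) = -13.26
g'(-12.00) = 1.52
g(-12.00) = -13.26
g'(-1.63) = 1.01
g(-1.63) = 2.43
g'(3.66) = 1.80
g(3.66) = 8.94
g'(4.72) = 1.68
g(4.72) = 10.78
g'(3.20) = 1.88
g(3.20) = 8.09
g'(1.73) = 2.38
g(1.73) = 5.01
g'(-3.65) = 1.55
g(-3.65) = -0.43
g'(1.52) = 2.47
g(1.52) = 4.50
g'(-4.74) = 1.56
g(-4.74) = -2.12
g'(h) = 4*h*(-3*h^3 - 9*h^2 + 2*h - 6)/(-2*h^2 - 3)^2 + (-9*h^2 - 18*h + 2)/(-2*h^2 - 3) = (6*h^4 + 31*h^2 + 30*h - 6)/(4*h^4 + 12*h^2 + 9)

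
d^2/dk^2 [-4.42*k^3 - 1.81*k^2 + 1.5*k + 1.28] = -26.52*k - 3.62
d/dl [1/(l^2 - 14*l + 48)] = 2*(7 - l)/(l^2 - 14*l + 48)^2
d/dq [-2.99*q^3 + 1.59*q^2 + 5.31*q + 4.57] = -8.97*q^2 + 3.18*q + 5.31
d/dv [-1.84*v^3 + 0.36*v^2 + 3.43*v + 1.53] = -5.52*v^2 + 0.72*v + 3.43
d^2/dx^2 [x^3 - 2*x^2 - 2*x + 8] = 6*x - 4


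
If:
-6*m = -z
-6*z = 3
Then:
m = -1/12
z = -1/2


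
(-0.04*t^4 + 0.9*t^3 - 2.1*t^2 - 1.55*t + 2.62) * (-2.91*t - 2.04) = 0.1164*t^5 - 2.5374*t^4 + 4.275*t^3 + 8.7945*t^2 - 4.4622*t - 5.3448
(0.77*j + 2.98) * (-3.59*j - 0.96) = -2.7643*j^2 - 11.4374*j - 2.8608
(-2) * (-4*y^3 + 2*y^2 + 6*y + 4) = 8*y^3 - 4*y^2 - 12*y - 8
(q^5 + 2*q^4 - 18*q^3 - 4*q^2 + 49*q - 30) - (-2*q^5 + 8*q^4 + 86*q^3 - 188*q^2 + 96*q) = 3*q^5 - 6*q^4 - 104*q^3 + 184*q^2 - 47*q - 30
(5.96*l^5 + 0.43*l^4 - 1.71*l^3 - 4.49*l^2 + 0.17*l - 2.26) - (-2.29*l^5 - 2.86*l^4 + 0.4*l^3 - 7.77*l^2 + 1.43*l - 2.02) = 8.25*l^5 + 3.29*l^4 - 2.11*l^3 + 3.28*l^2 - 1.26*l - 0.24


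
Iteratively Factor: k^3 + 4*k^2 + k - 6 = (k + 3)*(k^2 + k - 2) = (k - 1)*(k + 3)*(k + 2)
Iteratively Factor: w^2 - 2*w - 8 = (w - 4)*(w + 2)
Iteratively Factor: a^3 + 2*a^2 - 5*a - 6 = (a + 1)*(a^2 + a - 6) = (a - 2)*(a + 1)*(a + 3)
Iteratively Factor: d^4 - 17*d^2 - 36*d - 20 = (d + 1)*(d^3 - d^2 - 16*d - 20) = (d + 1)*(d + 2)*(d^2 - 3*d - 10) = (d - 5)*(d + 1)*(d + 2)*(d + 2)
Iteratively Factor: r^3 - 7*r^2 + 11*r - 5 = (r - 5)*(r^2 - 2*r + 1) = (r - 5)*(r - 1)*(r - 1)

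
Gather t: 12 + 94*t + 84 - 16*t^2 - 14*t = -16*t^2 + 80*t + 96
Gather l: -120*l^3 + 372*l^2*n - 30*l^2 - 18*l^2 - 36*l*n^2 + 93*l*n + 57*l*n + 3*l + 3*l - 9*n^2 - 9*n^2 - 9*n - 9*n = -120*l^3 + l^2*(372*n - 48) + l*(-36*n^2 + 150*n + 6) - 18*n^2 - 18*n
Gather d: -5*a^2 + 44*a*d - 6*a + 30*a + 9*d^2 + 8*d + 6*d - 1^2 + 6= -5*a^2 + 24*a + 9*d^2 + d*(44*a + 14) + 5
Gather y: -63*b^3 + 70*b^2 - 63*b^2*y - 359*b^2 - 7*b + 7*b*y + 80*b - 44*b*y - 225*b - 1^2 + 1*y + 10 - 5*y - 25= -63*b^3 - 289*b^2 - 152*b + y*(-63*b^2 - 37*b - 4) - 16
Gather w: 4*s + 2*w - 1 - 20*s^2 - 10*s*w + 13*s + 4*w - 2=-20*s^2 + 17*s + w*(6 - 10*s) - 3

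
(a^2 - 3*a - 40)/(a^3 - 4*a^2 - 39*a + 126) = (a^2 - 3*a - 40)/(a^3 - 4*a^2 - 39*a + 126)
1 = 1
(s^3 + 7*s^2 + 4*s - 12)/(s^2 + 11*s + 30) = (s^2 + s - 2)/(s + 5)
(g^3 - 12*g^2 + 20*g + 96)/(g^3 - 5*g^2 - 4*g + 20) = (g^2 - 14*g + 48)/(g^2 - 7*g + 10)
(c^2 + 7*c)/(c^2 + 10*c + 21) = c/(c + 3)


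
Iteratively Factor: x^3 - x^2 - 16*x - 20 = (x + 2)*(x^2 - 3*x - 10) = (x - 5)*(x + 2)*(x + 2)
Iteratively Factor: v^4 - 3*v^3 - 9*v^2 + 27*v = (v + 3)*(v^3 - 6*v^2 + 9*v) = (v - 3)*(v + 3)*(v^2 - 3*v) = (v - 3)^2*(v + 3)*(v)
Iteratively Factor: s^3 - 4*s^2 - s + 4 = (s - 1)*(s^2 - 3*s - 4) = (s - 4)*(s - 1)*(s + 1)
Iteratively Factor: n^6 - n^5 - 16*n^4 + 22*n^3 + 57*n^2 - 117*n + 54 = (n - 2)*(n^5 + n^4 - 14*n^3 - 6*n^2 + 45*n - 27) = (n - 2)*(n + 3)*(n^4 - 2*n^3 - 8*n^2 + 18*n - 9) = (n - 2)*(n + 3)^2*(n^3 - 5*n^2 + 7*n - 3) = (n - 3)*(n - 2)*(n + 3)^2*(n^2 - 2*n + 1) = (n - 3)*(n - 2)*(n - 1)*(n + 3)^2*(n - 1)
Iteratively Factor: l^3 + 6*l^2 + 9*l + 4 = (l + 1)*(l^2 + 5*l + 4) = (l + 1)*(l + 4)*(l + 1)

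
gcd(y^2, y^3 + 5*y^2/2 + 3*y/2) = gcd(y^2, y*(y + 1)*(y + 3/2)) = y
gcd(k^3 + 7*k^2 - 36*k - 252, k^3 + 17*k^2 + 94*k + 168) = k^2 + 13*k + 42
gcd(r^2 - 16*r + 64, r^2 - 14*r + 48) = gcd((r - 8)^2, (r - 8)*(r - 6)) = r - 8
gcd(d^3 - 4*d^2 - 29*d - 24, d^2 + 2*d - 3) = d + 3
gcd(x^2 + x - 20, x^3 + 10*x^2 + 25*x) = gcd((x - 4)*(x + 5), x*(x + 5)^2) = x + 5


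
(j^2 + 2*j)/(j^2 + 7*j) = (j + 2)/(j + 7)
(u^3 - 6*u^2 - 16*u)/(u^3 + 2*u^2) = (u - 8)/u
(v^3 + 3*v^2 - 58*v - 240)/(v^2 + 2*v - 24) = (v^2 - 3*v - 40)/(v - 4)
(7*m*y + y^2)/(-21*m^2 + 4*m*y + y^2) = y/(-3*m + y)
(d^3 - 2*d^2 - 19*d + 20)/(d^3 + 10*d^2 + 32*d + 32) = (d^2 - 6*d + 5)/(d^2 + 6*d + 8)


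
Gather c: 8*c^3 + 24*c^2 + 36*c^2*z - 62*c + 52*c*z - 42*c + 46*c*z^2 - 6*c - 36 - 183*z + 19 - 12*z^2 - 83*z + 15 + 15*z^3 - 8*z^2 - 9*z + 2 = 8*c^3 + c^2*(36*z + 24) + c*(46*z^2 + 52*z - 110) + 15*z^3 - 20*z^2 - 275*z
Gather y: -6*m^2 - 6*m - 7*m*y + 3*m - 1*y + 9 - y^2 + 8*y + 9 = -6*m^2 - 3*m - y^2 + y*(7 - 7*m) + 18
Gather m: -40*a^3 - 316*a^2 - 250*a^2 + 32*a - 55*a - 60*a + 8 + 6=-40*a^3 - 566*a^2 - 83*a + 14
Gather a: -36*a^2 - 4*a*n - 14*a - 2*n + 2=-36*a^2 + a*(-4*n - 14) - 2*n + 2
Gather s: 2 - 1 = 1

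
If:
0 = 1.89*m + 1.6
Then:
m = -0.85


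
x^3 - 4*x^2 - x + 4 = (x - 4)*(x - 1)*(x + 1)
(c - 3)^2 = c^2 - 6*c + 9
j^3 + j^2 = j^2*(j + 1)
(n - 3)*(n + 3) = n^2 - 9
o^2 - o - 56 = (o - 8)*(o + 7)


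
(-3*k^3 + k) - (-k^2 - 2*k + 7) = -3*k^3 + k^2 + 3*k - 7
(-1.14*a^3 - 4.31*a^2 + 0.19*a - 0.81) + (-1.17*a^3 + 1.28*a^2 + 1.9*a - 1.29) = -2.31*a^3 - 3.03*a^2 + 2.09*a - 2.1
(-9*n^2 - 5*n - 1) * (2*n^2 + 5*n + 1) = -18*n^4 - 55*n^3 - 36*n^2 - 10*n - 1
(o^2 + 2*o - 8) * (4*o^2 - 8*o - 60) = 4*o^4 - 108*o^2 - 56*o + 480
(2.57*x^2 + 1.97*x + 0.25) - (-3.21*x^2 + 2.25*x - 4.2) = 5.78*x^2 - 0.28*x + 4.45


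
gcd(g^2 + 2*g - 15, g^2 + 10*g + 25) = g + 5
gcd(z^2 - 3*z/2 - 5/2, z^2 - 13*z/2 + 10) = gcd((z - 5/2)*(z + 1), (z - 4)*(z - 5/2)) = z - 5/2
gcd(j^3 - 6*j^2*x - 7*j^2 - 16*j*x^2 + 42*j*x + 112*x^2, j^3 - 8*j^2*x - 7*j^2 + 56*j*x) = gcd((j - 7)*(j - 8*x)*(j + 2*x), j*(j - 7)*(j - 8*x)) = -j^2 + 8*j*x + 7*j - 56*x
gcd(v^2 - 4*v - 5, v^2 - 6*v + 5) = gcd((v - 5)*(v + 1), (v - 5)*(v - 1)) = v - 5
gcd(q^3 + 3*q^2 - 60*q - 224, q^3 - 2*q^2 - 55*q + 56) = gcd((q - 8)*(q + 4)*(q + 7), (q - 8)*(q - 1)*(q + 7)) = q^2 - q - 56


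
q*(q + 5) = q^2 + 5*q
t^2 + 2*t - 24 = (t - 4)*(t + 6)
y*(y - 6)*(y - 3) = y^3 - 9*y^2 + 18*y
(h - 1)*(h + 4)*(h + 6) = h^3 + 9*h^2 + 14*h - 24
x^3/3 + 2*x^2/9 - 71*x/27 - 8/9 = (x/3 + 1)*(x - 8/3)*(x + 1/3)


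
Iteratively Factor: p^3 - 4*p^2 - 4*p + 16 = (p - 2)*(p^2 - 2*p - 8) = (p - 4)*(p - 2)*(p + 2)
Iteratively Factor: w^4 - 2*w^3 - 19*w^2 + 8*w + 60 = (w + 3)*(w^3 - 5*w^2 - 4*w + 20) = (w + 2)*(w + 3)*(w^2 - 7*w + 10) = (w - 5)*(w + 2)*(w + 3)*(w - 2)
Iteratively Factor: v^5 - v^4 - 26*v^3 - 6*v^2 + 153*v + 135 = (v + 3)*(v^4 - 4*v^3 - 14*v^2 + 36*v + 45) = (v - 5)*(v + 3)*(v^3 + v^2 - 9*v - 9) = (v - 5)*(v + 1)*(v + 3)*(v^2 - 9) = (v - 5)*(v - 3)*(v + 1)*(v + 3)*(v + 3)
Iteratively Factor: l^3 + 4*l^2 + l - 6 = (l - 1)*(l^2 + 5*l + 6) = (l - 1)*(l + 2)*(l + 3)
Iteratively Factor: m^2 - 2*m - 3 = (m + 1)*(m - 3)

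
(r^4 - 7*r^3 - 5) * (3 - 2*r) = -2*r^5 + 17*r^4 - 21*r^3 + 10*r - 15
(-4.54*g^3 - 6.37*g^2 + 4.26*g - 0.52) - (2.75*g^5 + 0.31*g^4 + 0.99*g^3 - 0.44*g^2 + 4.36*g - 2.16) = -2.75*g^5 - 0.31*g^4 - 5.53*g^3 - 5.93*g^2 - 0.100000000000001*g + 1.64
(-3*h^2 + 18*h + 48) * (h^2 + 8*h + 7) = -3*h^4 - 6*h^3 + 171*h^2 + 510*h + 336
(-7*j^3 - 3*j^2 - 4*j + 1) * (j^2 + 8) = -7*j^5 - 3*j^4 - 60*j^3 - 23*j^2 - 32*j + 8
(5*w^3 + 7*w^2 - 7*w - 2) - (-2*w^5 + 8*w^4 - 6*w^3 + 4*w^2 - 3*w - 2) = 2*w^5 - 8*w^4 + 11*w^3 + 3*w^2 - 4*w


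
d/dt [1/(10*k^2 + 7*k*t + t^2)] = (-7*k - 2*t)/(10*k^2 + 7*k*t + t^2)^2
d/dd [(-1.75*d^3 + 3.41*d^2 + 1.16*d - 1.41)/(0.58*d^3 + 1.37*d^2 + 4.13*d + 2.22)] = (-4.44089209850063e-16*d^5 - 4.3753*d^4 - 15.8006*d^3 + 3.2925*d^2 + 19.0038*d + 8.3985)/(0.3364*d^6 + 1.5892*d^5 + 6.6677*d^4 + 13.8914*d^3 + 23.1397*d^2 + 18.3372*d + 4.9284)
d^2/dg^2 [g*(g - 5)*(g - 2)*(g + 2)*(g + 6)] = 20*g^3 + 12*g^2 - 204*g - 8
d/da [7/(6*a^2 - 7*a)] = 7*(7 - 12*a)/(a^2*(6*a - 7)^2)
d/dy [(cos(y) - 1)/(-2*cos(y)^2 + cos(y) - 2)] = (4*cos(y) - cos(2*y))*sin(y)/(-cos(y) + cos(2*y) + 3)^2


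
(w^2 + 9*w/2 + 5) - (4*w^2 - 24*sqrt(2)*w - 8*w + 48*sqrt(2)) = -3*w^2 + 25*w/2 + 24*sqrt(2)*w - 48*sqrt(2) + 5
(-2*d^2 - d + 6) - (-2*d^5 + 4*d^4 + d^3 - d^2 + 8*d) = 2*d^5 - 4*d^4 - d^3 - d^2 - 9*d + 6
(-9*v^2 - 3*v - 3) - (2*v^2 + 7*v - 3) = -11*v^2 - 10*v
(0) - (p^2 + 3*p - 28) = -p^2 - 3*p + 28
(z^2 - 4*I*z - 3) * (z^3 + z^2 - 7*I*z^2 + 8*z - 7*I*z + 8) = z^5 + z^4 - 11*I*z^4 - 23*z^3 - 11*I*z^3 - 23*z^2 - 11*I*z^2 - 24*z - 11*I*z - 24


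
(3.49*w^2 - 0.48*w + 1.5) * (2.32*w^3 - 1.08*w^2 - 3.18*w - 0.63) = 8.0968*w^5 - 4.8828*w^4 - 7.0998*w^3 - 2.2923*w^2 - 4.4676*w - 0.945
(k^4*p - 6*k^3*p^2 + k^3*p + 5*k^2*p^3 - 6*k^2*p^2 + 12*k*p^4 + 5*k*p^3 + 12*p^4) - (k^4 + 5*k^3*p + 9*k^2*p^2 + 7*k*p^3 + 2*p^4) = k^4*p - k^4 - 6*k^3*p^2 - 4*k^3*p + 5*k^2*p^3 - 15*k^2*p^2 + 12*k*p^4 - 2*k*p^3 + 10*p^4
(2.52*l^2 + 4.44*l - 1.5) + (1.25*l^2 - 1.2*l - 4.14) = 3.77*l^2 + 3.24*l - 5.64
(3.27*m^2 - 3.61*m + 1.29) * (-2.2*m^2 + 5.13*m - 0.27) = -7.194*m^4 + 24.7171*m^3 - 22.2402*m^2 + 7.5924*m - 0.3483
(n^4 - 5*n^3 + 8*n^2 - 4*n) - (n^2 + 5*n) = n^4 - 5*n^3 + 7*n^2 - 9*n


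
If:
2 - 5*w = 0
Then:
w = 2/5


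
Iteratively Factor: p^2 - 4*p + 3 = (p - 1)*(p - 3)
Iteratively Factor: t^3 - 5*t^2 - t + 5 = (t + 1)*(t^2 - 6*t + 5) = (t - 1)*(t + 1)*(t - 5)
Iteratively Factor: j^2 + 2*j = (j + 2)*(j)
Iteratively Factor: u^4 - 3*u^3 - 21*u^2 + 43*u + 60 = (u + 4)*(u^3 - 7*u^2 + 7*u + 15) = (u - 5)*(u + 4)*(u^2 - 2*u - 3) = (u - 5)*(u - 3)*(u + 4)*(u + 1)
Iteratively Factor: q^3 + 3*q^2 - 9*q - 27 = (q + 3)*(q^2 - 9) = (q + 3)^2*(q - 3)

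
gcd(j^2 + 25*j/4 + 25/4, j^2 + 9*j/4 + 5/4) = j + 5/4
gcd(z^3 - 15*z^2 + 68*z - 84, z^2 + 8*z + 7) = 1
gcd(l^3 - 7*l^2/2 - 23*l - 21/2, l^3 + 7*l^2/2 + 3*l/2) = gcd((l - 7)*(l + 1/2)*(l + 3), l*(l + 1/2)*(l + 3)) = l^2 + 7*l/2 + 3/2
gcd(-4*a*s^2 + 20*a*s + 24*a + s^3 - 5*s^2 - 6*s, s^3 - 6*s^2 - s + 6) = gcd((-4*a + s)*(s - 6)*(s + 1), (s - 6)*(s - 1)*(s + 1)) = s^2 - 5*s - 6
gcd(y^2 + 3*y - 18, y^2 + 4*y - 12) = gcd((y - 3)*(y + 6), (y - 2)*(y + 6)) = y + 6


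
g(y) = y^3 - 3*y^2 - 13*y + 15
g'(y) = 3*y^2 - 6*y - 13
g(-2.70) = 8.55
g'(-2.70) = 25.07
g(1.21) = -3.35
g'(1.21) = -15.87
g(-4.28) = -62.72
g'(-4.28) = 67.64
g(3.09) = -24.31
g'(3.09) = -2.90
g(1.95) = -14.34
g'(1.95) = -13.29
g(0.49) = 8.03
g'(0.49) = -15.22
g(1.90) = -13.67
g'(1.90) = -13.57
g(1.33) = -5.24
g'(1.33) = -15.67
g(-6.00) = -231.00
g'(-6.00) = 131.00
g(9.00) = 384.00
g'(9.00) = 176.00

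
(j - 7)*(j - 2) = j^2 - 9*j + 14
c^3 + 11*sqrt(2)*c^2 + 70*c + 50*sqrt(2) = (c + sqrt(2))*(c + 5*sqrt(2))^2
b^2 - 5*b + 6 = (b - 3)*(b - 2)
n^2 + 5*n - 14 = (n - 2)*(n + 7)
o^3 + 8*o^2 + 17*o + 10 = (o + 1)*(o + 2)*(o + 5)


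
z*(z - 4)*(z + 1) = z^3 - 3*z^2 - 4*z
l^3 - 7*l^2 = l^2*(l - 7)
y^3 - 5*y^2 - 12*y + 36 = (y - 6)*(y - 2)*(y + 3)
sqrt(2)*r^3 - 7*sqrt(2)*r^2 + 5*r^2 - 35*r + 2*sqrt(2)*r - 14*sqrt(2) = (r - 7)*(r + 2*sqrt(2))*(sqrt(2)*r + 1)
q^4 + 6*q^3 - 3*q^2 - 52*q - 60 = (q - 3)*(q + 2)^2*(q + 5)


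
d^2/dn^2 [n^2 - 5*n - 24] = 2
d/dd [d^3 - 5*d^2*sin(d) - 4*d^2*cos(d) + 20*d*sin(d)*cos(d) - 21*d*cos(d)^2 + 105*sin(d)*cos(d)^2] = 4*d^2*sin(d) - 5*d^2*cos(d) + 3*d^2 - 10*d*sin(d) + 21*d*sin(2*d) - 8*d*cos(d) + 20*d*cos(2*d) + 10*sin(2*d) + 105*cos(d)/4 - 21*cos(2*d)/2 + 315*cos(3*d)/4 - 21/2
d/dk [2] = 0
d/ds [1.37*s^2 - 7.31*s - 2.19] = 2.74*s - 7.31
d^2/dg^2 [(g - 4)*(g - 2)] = 2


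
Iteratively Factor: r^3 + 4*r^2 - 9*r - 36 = (r + 4)*(r^2 - 9) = (r + 3)*(r + 4)*(r - 3)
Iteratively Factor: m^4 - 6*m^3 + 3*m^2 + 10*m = (m)*(m^3 - 6*m^2 + 3*m + 10) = m*(m - 5)*(m^2 - m - 2) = m*(m - 5)*(m - 2)*(m + 1)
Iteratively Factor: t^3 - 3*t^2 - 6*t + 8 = (t - 1)*(t^2 - 2*t - 8) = (t - 4)*(t - 1)*(t + 2)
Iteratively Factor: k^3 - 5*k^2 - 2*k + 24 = (k + 2)*(k^2 - 7*k + 12) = (k - 4)*(k + 2)*(k - 3)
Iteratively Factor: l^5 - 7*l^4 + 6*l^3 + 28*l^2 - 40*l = (l - 5)*(l^4 - 2*l^3 - 4*l^2 + 8*l) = (l - 5)*(l + 2)*(l^3 - 4*l^2 + 4*l) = l*(l - 5)*(l + 2)*(l^2 - 4*l + 4) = l*(l - 5)*(l - 2)*(l + 2)*(l - 2)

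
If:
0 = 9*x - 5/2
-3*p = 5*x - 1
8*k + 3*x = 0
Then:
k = -5/48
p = -7/54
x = 5/18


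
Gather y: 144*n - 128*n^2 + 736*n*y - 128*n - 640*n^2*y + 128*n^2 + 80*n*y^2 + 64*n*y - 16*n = 80*n*y^2 + y*(-640*n^2 + 800*n)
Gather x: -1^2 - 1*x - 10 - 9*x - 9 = -10*x - 20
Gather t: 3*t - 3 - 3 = 3*t - 6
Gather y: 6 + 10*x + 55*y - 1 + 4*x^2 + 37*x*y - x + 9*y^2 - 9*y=4*x^2 + 9*x + 9*y^2 + y*(37*x + 46) + 5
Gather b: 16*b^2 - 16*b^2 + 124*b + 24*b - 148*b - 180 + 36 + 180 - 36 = 0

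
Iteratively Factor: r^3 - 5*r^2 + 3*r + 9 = (r - 3)*(r^2 - 2*r - 3) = (r - 3)^2*(r + 1)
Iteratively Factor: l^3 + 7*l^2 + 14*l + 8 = (l + 1)*(l^2 + 6*l + 8) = (l + 1)*(l + 2)*(l + 4)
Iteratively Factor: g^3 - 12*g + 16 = (g - 2)*(g^2 + 2*g - 8) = (g - 2)*(g + 4)*(g - 2)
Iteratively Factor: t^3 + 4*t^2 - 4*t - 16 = (t + 4)*(t^2 - 4) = (t - 2)*(t + 4)*(t + 2)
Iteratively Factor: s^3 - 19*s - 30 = (s - 5)*(s^2 + 5*s + 6) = (s - 5)*(s + 2)*(s + 3)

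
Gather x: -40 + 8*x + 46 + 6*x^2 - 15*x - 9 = 6*x^2 - 7*x - 3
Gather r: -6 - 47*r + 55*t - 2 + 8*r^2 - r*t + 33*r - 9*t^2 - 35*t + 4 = 8*r^2 + r*(-t - 14) - 9*t^2 + 20*t - 4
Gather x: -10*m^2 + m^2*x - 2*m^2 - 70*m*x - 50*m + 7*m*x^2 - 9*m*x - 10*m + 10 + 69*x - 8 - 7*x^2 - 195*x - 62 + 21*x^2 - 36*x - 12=-12*m^2 - 60*m + x^2*(7*m + 14) + x*(m^2 - 79*m - 162) - 72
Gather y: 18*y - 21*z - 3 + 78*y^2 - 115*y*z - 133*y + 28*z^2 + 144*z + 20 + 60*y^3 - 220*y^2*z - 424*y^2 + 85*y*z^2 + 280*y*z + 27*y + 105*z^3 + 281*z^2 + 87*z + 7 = 60*y^3 + y^2*(-220*z - 346) + y*(85*z^2 + 165*z - 88) + 105*z^3 + 309*z^2 + 210*z + 24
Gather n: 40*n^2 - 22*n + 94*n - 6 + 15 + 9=40*n^2 + 72*n + 18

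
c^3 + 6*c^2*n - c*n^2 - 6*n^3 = (c - n)*(c + n)*(c + 6*n)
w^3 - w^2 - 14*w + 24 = (w - 3)*(w - 2)*(w + 4)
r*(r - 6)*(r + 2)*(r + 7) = r^4 + 3*r^3 - 40*r^2 - 84*r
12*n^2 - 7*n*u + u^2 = (-4*n + u)*(-3*n + u)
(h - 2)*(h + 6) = h^2 + 4*h - 12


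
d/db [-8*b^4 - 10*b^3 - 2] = b^2*(-32*b - 30)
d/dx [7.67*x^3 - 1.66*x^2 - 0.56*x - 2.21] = 23.01*x^2 - 3.32*x - 0.56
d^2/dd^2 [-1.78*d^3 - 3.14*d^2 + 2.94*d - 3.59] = -10.68*d - 6.28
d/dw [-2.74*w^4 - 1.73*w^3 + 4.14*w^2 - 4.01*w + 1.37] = -10.96*w^3 - 5.19*w^2 + 8.28*w - 4.01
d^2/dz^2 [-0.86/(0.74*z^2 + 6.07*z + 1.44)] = (0.941872*z^2 + 7.725896*z - 0.86*(1.48*z + 6.07)*(2.96*z + 12.14) + 1.832832)/(0.74*z^2 + 6.07*z + 1.44)^3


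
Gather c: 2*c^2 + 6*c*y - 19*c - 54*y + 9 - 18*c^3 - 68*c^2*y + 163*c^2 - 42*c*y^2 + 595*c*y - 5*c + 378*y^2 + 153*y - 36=-18*c^3 + c^2*(165 - 68*y) + c*(-42*y^2 + 601*y - 24) + 378*y^2 + 99*y - 27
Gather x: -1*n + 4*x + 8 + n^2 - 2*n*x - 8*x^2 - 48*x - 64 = n^2 - n - 8*x^2 + x*(-2*n - 44) - 56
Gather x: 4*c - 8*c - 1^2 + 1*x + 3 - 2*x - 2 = -4*c - x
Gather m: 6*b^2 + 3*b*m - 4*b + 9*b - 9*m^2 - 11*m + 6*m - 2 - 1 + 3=6*b^2 + 5*b - 9*m^2 + m*(3*b - 5)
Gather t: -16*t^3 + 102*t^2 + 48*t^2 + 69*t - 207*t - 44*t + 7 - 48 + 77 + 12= -16*t^3 + 150*t^2 - 182*t + 48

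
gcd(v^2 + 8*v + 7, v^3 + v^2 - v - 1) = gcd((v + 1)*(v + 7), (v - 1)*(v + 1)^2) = v + 1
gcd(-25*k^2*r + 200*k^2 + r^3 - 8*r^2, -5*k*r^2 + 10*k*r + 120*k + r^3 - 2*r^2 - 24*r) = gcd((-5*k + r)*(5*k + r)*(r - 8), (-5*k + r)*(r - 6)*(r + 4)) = -5*k + r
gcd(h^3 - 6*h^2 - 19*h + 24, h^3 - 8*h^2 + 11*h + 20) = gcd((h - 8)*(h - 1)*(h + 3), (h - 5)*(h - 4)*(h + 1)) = 1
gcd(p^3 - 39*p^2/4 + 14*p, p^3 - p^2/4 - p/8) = p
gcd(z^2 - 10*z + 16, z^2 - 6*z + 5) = 1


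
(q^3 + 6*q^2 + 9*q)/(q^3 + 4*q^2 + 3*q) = (q + 3)/(q + 1)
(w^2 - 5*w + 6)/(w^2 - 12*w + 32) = (w^2 - 5*w + 6)/(w^2 - 12*w + 32)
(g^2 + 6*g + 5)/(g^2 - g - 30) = (g + 1)/(g - 6)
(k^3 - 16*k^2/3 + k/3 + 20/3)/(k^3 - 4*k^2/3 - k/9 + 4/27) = 9*(k^2 - 4*k - 5)/(9*k^2 - 1)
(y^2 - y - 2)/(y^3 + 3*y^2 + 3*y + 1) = (y - 2)/(y^2 + 2*y + 1)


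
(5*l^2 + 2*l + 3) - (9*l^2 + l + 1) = -4*l^2 + l + 2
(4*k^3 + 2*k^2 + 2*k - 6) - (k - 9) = 4*k^3 + 2*k^2 + k + 3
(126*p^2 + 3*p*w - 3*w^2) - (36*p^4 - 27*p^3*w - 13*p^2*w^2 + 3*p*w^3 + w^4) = -36*p^4 + 27*p^3*w + 13*p^2*w^2 + 126*p^2 - 3*p*w^3 + 3*p*w - w^4 - 3*w^2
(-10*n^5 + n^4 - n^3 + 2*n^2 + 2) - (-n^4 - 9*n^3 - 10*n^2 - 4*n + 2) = -10*n^5 + 2*n^4 + 8*n^3 + 12*n^2 + 4*n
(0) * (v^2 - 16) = 0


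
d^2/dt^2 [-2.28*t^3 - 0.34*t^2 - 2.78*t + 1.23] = -13.68*t - 0.68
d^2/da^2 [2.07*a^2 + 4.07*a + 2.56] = 4.14000000000000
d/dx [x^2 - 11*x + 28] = 2*x - 11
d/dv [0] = 0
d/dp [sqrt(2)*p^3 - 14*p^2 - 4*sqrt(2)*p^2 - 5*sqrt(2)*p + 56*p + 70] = 3*sqrt(2)*p^2 - 28*p - 8*sqrt(2)*p - 5*sqrt(2) + 56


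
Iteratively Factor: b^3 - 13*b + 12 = (b - 3)*(b^2 + 3*b - 4) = (b - 3)*(b - 1)*(b + 4)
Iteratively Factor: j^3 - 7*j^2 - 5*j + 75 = (j - 5)*(j^2 - 2*j - 15) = (j - 5)*(j + 3)*(j - 5)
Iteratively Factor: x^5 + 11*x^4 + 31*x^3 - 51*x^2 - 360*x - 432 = (x + 3)*(x^4 + 8*x^3 + 7*x^2 - 72*x - 144) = (x - 3)*(x + 3)*(x^3 + 11*x^2 + 40*x + 48) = (x - 3)*(x + 3)*(x + 4)*(x^2 + 7*x + 12) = (x - 3)*(x + 3)^2*(x + 4)*(x + 4)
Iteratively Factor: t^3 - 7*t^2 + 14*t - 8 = (t - 2)*(t^2 - 5*t + 4) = (t - 2)*(t - 1)*(t - 4)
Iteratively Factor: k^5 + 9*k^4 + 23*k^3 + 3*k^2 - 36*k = (k + 3)*(k^4 + 6*k^3 + 5*k^2 - 12*k) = (k - 1)*(k + 3)*(k^3 + 7*k^2 + 12*k) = (k - 1)*(k + 3)*(k + 4)*(k^2 + 3*k) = (k - 1)*(k + 3)^2*(k + 4)*(k)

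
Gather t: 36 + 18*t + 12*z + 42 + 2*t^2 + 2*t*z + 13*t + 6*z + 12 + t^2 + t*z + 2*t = 3*t^2 + t*(3*z + 33) + 18*z + 90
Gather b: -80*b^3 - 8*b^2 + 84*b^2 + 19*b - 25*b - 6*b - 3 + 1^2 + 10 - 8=-80*b^3 + 76*b^2 - 12*b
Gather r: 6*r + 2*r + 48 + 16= 8*r + 64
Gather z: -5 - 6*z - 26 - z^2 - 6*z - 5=-z^2 - 12*z - 36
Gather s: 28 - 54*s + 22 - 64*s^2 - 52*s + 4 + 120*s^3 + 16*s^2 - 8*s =120*s^3 - 48*s^2 - 114*s + 54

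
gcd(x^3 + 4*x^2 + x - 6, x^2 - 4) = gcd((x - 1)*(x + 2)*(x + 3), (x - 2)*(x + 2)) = x + 2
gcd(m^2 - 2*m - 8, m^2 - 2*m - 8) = m^2 - 2*m - 8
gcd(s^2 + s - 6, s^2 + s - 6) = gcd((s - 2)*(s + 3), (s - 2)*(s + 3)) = s^2 + s - 6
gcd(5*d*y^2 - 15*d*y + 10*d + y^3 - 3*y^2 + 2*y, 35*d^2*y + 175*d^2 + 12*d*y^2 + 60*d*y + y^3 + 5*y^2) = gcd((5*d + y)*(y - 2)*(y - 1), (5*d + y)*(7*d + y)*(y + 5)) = 5*d + y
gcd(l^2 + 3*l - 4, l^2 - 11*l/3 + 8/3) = l - 1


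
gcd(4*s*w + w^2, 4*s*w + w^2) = 4*s*w + w^2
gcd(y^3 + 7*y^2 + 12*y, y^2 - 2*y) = y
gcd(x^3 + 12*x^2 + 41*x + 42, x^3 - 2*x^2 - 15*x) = x + 3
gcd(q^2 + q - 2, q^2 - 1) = q - 1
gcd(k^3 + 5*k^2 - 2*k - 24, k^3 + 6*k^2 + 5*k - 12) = k^2 + 7*k + 12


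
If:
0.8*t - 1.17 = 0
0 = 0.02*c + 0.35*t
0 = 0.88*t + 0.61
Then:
No Solution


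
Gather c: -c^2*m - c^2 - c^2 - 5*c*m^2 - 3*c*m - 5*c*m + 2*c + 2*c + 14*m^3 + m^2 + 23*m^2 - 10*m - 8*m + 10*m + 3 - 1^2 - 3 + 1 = c^2*(-m - 2) + c*(-5*m^2 - 8*m + 4) + 14*m^3 + 24*m^2 - 8*m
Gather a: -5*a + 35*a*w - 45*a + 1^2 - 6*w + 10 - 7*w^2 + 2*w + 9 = a*(35*w - 50) - 7*w^2 - 4*w + 20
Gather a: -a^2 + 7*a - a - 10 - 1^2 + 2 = -a^2 + 6*a - 9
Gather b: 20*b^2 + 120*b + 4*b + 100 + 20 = 20*b^2 + 124*b + 120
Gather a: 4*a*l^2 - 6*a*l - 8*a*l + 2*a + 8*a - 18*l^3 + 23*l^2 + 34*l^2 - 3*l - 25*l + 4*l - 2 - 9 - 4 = a*(4*l^2 - 14*l + 10) - 18*l^3 + 57*l^2 - 24*l - 15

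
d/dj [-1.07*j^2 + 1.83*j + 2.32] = 1.83 - 2.14*j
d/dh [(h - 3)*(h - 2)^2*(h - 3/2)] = 4*h^3 - 51*h^2/2 + 53*h - 36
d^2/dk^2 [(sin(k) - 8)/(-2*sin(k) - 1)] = 17*(sin(k) + cos(2*k) + 3)/(2*sin(k) + 1)^3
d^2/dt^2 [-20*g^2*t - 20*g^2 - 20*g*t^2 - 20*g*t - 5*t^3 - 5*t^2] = -40*g - 30*t - 10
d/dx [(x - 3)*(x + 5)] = 2*x + 2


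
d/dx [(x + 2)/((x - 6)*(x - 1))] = (-x^2 - 4*x + 20)/(x^4 - 14*x^3 + 61*x^2 - 84*x + 36)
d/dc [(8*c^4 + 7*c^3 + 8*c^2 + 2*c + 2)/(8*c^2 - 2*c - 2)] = c*(64*c^4 + 4*c^3 - 46*c^2 - 37*c - 32)/(2*(16*c^4 - 8*c^3 - 7*c^2 + 2*c + 1))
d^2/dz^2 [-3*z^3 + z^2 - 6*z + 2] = 2 - 18*z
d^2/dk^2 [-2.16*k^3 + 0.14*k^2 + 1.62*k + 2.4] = 0.28 - 12.96*k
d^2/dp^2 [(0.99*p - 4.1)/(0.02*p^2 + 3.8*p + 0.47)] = ((0.04*p + 3.8)*(0.08*p + 7.6)*(0.99*p - 4.1) - (0.1188*p + 7.36)*(0.02*p^2 + 3.8*p + 0.47))/(0.02*p^2 + 3.8*p + 0.47)^3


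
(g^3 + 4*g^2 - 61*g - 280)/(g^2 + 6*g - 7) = (g^2 - 3*g - 40)/(g - 1)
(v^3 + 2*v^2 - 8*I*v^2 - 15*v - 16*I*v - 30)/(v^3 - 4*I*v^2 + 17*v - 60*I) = (v + 2)/(v + 4*I)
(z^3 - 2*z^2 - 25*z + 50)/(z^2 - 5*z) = z + 3 - 10/z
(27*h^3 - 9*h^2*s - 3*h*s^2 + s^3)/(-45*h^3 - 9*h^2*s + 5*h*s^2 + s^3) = (-3*h + s)/(5*h + s)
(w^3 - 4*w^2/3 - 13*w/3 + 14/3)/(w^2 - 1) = (3*w^2 - w - 14)/(3*(w + 1))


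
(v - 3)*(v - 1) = v^2 - 4*v + 3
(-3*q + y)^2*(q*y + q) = 9*q^3*y + 9*q^3 - 6*q^2*y^2 - 6*q^2*y + q*y^3 + q*y^2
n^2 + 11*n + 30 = (n + 5)*(n + 6)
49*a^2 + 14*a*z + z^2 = (7*a + z)^2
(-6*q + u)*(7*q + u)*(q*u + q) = -42*q^3*u - 42*q^3 + q^2*u^2 + q^2*u + q*u^3 + q*u^2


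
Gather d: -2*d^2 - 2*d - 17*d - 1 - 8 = -2*d^2 - 19*d - 9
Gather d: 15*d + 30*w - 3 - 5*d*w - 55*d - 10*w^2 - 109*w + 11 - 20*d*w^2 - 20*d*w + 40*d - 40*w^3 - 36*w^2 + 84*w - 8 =d*(-20*w^2 - 25*w) - 40*w^3 - 46*w^2 + 5*w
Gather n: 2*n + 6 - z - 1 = 2*n - z + 5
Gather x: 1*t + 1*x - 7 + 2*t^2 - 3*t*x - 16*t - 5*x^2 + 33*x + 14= 2*t^2 - 15*t - 5*x^2 + x*(34 - 3*t) + 7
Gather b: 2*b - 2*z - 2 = 2*b - 2*z - 2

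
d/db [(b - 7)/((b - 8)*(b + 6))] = (-b^2 + 14*b - 62)/(b^4 - 4*b^3 - 92*b^2 + 192*b + 2304)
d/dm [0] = 0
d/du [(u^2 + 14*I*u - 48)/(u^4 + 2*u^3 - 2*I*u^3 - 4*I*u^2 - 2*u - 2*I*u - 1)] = (-2*u^3 - 42*I*u^2 + u*(178 - 16*I) + 110 - 96*I)/(u^6 + u^5*(3 - 3*I) - 9*I*u^4 + u^3*(-8 - 8*I) - 9*u^2 + u*(-3 + 3*I) + I)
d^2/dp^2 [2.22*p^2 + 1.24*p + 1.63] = 4.44000000000000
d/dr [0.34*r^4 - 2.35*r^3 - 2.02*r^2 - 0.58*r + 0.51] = 1.36*r^3 - 7.05*r^2 - 4.04*r - 0.58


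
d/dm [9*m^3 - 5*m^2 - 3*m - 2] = 27*m^2 - 10*m - 3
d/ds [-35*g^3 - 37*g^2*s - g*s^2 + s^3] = -37*g^2 - 2*g*s + 3*s^2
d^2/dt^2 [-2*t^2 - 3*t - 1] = -4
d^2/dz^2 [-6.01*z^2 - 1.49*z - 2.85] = -12.0200000000000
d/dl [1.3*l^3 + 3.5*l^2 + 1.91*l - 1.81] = 3.9*l^2 + 7.0*l + 1.91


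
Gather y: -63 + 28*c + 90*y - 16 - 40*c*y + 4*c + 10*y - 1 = 32*c + y*(100 - 40*c) - 80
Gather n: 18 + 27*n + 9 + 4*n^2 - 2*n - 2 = 4*n^2 + 25*n + 25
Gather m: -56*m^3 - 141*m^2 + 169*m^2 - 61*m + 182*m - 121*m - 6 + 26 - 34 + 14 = -56*m^3 + 28*m^2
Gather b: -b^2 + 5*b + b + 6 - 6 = -b^2 + 6*b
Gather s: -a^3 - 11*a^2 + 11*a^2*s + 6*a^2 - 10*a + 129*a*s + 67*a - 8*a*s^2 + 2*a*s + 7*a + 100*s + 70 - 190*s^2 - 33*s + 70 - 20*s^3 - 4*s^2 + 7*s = -a^3 - 5*a^2 + 64*a - 20*s^3 + s^2*(-8*a - 194) + s*(11*a^2 + 131*a + 74) + 140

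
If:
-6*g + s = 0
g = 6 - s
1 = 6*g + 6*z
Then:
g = 6/7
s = 36/7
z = -29/42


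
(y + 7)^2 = y^2 + 14*y + 49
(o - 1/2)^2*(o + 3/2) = o^3 + o^2/2 - 5*o/4 + 3/8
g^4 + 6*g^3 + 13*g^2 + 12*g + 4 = (g + 1)^2*(g + 2)^2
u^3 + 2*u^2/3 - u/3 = u*(u - 1/3)*(u + 1)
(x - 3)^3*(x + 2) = x^4 - 7*x^3 + 9*x^2 + 27*x - 54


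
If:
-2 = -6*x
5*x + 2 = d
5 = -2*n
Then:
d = 11/3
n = -5/2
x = 1/3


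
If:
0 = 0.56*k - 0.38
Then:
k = 0.68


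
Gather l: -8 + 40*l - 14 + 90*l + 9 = 130*l - 13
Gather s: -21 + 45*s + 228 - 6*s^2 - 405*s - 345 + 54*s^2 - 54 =48*s^2 - 360*s - 192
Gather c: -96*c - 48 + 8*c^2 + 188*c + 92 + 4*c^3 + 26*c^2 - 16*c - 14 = 4*c^3 + 34*c^2 + 76*c + 30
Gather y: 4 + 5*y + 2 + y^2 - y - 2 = y^2 + 4*y + 4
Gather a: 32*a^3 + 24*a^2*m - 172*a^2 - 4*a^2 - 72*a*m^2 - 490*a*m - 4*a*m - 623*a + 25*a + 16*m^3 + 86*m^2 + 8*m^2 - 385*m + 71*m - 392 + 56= 32*a^3 + a^2*(24*m - 176) + a*(-72*m^2 - 494*m - 598) + 16*m^3 + 94*m^2 - 314*m - 336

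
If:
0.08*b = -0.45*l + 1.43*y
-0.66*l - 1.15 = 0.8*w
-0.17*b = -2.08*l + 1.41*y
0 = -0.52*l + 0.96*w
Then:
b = -6.92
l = -1.05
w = -0.57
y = -0.72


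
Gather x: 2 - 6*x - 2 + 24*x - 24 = 18*x - 24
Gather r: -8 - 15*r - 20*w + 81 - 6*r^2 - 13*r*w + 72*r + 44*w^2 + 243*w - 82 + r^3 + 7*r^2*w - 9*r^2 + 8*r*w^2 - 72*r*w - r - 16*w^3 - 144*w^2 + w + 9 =r^3 + r^2*(7*w - 15) + r*(8*w^2 - 85*w + 56) - 16*w^3 - 100*w^2 + 224*w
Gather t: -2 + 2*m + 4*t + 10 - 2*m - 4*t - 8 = 0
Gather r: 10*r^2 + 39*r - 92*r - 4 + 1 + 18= 10*r^2 - 53*r + 15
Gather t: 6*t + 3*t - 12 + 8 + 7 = 9*t + 3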